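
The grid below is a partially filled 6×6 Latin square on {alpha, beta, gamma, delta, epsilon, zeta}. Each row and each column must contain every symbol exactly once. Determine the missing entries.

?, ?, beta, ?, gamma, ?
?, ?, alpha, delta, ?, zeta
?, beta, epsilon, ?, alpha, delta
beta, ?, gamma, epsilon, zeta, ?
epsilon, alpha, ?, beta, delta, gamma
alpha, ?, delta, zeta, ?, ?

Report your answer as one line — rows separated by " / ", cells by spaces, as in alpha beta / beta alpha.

delta zeta beta alpha gamma epsilon / gamma epsilon alpha delta beta zeta / zeta beta epsilon gamma alpha delta / beta delta gamma epsilon zeta alpha / epsilon alpha zeta beta delta gamma / alpha gamma delta zeta epsilon beta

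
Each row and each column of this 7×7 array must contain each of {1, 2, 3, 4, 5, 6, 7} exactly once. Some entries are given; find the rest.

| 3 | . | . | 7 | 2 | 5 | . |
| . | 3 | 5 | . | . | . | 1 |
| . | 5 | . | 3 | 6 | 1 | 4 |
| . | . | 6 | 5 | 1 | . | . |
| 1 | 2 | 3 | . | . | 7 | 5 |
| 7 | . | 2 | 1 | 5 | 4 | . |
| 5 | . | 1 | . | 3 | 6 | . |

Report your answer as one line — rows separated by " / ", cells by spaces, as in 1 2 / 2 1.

At row 1, column 3: row 1 has {2,3,5,7}; column 3 has {1,2,3,5,6}; that leaves 4.
At row 1, column 7: row 1 has {2,3,4,5,7}; column 7 has {1,4,5}; that leaves 6.
At row 2, column 6: row 2 has {1,3,5}; column 6 has {1,4,5,6,7}; that leaves 2.
At row 3, column 1: row 3 has {1,3,4,5,6}; column 1 has {1,3,5,7}; that leaves 2.
At row 3, column 3: row 3 has {1,2,3,4,5,6}; column 3 has {1,2,3,4,5,6}; that leaves 7.
At row 4, column 1: row 4 has {1,5,6}; column 1 has {1,2,3,5,7}; that leaves 4.
At row 4, column 2: row 4 has {1,4,5,6}; column 2 has {2,3,5}; that leaves 7.
At row 4, column 6: row 4 has {1,4,5,6,7}; column 6 has {1,2,4,5,6,7}; that leaves 3.
At row 4, column 7: row 4 has {1,3,4,5,6,7}; column 7 has {1,4,5,6}; that leaves 2.
At row 5, column 5: row 5 has {1,2,3,5,7}; column 5 has {1,2,3,5,6}; that leaves 4.
At row 6, column 2: row 6 has {1,2,4,5,7}; column 2 has {2,3,5,7}; that leaves 6.
At row 6, column 7: row 6 has {1,2,4,5,6,7}; column 7 has {1,2,4,5,6}; that leaves 3.
At row 7, column 2: row 7 has {1,3,5,6}; column 2 has {2,3,5,6,7}; that leaves 4.
At row 7, column 4: row 7 has {1,3,4,5,6}; column 4 has {1,3,5,7}; that leaves 2.
At row 7, column 7: row 7 has {1,2,3,4,5,6}; column 7 has {1,2,3,4,5,6}; that leaves 7.
At row 1, column 2: row 1 has {2,3,4,5,6,7}; column 2 has {2,3,4,5,6,7}; that leaves 1.
At row 2, column 1: row 2 has {1,2,3,5}; column 1 has {1,2,3,4,5,7}; that leaves 6.
At row 2, column 4: row 2 has {1,2,3,5,6}; column 4 has {1,2,3,5,7}; that leaves 4.
At row 2, column 5: row 2 has {1,2,3,4,5,6}; column 5 has {1,2,3,4,5,6}; that leaves 7.
At row 5, column 4: row 5 has {1,2,3,4,5,7}; column 4 has {1,2,3,4,5,7}; that leaves 6.

3 1 4 7 2 5 6 / 6 3 5 4 7 2 1 / 2 5 7 3 6 1 4 / 4 7 6 5 1 3 2 / 1 2 3 6 4 7 5 / 7 6 2 1 5 4 3 / 5 4 1 2 3 6 7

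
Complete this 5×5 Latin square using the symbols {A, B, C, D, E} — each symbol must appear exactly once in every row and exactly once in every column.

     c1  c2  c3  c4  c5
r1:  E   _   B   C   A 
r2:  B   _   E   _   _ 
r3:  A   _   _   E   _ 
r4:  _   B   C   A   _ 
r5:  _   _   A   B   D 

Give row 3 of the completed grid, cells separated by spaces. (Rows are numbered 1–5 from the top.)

(r1,c2) = D
(r2,c4) = D
(r2,c5) = C
(r3,c2) = C
(r3,c3) = D
(r3,c5) = B

A C D E B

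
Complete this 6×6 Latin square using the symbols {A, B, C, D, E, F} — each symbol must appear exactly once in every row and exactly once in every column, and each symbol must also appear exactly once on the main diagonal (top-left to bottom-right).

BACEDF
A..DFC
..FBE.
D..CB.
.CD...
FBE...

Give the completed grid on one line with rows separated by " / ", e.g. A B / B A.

B A C E D F / A E B D F C / C D F B E A / D F A C B E / E C D F A B / F B E A C D

(r2,c2) = E
(r2,c3) = B
(r3,c1) = C
(r3,c2) = D
(r3,c6) = A
(r4,c2) = F
(r4,c3) = A
(r4,c6) = E
(r5,c1) = E
(r5,c5) = A
(r5,c6) = B
(r6,c4) = A
(r6,c5) = C
(r6,c6) = D
(r5,c4) = F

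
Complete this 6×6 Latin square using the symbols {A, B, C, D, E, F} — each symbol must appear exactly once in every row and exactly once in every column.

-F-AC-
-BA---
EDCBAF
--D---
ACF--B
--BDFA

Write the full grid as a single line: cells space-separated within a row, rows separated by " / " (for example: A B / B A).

B F E A C D / D B A F E C / E D C B A F / F A D C B E / A C F E D B / C E B D F A

row 1 has {A,C,F}; column 3 has {A,B,C,D,F} — only E is left for (r1,c3).
row 1 has {A,C,E,F}; column 6 has {A,B,F} — only D is left for (r1,c6).
row 5 has {A,B,C,F}; column 4 has {A,B,D} — only E is left for (r5,c4).
row 5 has {A,B,C,E,F}; column 5 has {A,C,F} — only D is left for (r5,c5).
row 6 has {A,B,D,F}; column 1 has {A,E} — only C is left for (r6,c1).
row 6 has {A,B,C,D,F}; column 2 has {B,C,D,F} — only E is left for (r6,c2).
row 1 has {A,C,D,E,F}; column 1 has {A,C,E} — only B is left for (r1,c1).
row 2 has {A,B}; column 5 has {A,C,D,F} — only E is left for (r2,c5).
row 2 has {A,B,E}; column 6 has {A,B,D,F} — only C is left for (r2,c6).
row 4 has {D}; column 1 has {A,B,C,E} — only F is left for (r4,c1).
row 4 has {D,F}; column 2 has {B,C,D,E,F} — only A is left for (r4,c2).
row 4 has {A,D,F}; column 4 has {A,B,D,E} — only C is left for (r4,c4).
row 4 has {A,C,D,F}; column 5 has {A,C,D,E,F} — only B is left for (r4,c5).
row 4 has {A,B,C,D,F}; column 6 has {A,B,C,D,F} — only E is left for (r4,c6).
row 2 has {A,B,C,E}; column 1 has {A,B,C,E,F} — only D is left for (r2,c1).
row 2 has {A,B,C,D,E}; column 4 has {A,B,C,D,E} — only F is left for (r2,c4).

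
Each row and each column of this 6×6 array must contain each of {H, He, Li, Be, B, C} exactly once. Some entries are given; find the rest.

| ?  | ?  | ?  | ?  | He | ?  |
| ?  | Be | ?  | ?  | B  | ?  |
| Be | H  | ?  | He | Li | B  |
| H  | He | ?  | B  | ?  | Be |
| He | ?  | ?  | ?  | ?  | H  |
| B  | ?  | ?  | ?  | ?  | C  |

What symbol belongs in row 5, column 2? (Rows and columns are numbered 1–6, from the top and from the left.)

C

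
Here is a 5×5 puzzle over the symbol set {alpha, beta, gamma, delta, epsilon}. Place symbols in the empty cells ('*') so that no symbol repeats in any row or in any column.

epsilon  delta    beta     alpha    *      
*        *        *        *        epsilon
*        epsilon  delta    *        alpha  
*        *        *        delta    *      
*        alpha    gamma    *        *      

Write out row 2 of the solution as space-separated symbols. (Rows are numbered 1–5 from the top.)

row 1 has {alpha,beta,delta,epsilon}; column 5 has {alpha,epsilon} — only gamma is left for (r1,c5).
row 2 has {epsilon}; column 3 has {beta,gamma,delta} — only alpha is left for (r2,c3).
row 4 has {delta}; column 3 has {alpha,beta,gamma,delta} — only epsilon is left for (r4,c3).
row 4 has {delta,epsilon}; column 5 has {alpha,gamma,epsilon} — only beta is left for (r4,c5).
row 5 has {alpha,gamma}; column 5 has {alpha,beta,gamma,epsilon} — only delta is left for (r5,c5).
row 4 has {beta,delta,epsilon}; column 2 has {alpha,delta,epsilon} — only gamma is left for (r4,c2).
row 5 has {alpha,gamma,delta}; column 1 has {epsilon} — only beta is left for (r5,c1).
row 5 has {alpha,beta,gamma,delta}; column 4 has {alpha,delta} — only epsilon is left for (r5,c4).
row 2 has {alpha,epsilon}; column 2 has {alpha,gamma,delta,epsilon} — only beta is left for (r2,c2).
row 2 has {alpha,beta,epsilon}; column 4 has {alpha,delta,epsilon} — only gamma is left for (r2,c4).
row 3 has {alpha,delta,epsilon}; column 1 has {beta,epsilon} — only gamma is left for (r3,c1).
row 3 has {alpha,gamma,delta,epsilon}; column 4 has {alpha,gamma,delta,epsilon} — only beta is left for (r3,c4).
row 4 has {beta,gamma,delta,epsilon}; column 1 has {beta,gamma,epsilon} — only alpha is left for (r4,c1).
row 2 has {alpha,beta,gamma,epsilon}; column 1 has {alpha,beta,gamma,epsilon} — only delta is left for (r2,c1).

delta beta alpha gamma epsilon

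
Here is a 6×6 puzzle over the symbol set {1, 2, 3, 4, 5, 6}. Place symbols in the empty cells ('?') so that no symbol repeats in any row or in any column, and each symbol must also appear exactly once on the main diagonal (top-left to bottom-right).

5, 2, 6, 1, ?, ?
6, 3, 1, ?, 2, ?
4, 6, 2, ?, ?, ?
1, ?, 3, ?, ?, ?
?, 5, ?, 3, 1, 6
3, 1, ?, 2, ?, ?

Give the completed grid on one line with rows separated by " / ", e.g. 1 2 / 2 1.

5 2 6 1 4 3 / 6 3 1 4 2 5 / 4 6 2 5 3 1 / 1 4 3 6 5 2 / 2 5 4 3 1 6 / 3 1 5 2 6 4

(r3,c4) = 5
(r3,c5) = 3
(r3,c6) = 1
(r4,c2) = 4
(r4,c4) = 6
(r4,c5) = 5
(r4,c6) = 2
(r5,c1) = 2
(r5,c3) = 4
(r6,c3) = 5
(r6,c6) = 4
(r1,c5) = 4
(r1,c6) = 3
(r2,c4) = 4
(r2,c6) = 5
(r6,c5) = 6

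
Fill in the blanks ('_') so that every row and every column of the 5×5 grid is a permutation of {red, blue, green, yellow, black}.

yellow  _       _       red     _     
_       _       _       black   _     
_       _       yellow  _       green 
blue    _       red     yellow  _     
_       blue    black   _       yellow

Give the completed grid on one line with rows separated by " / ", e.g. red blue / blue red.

yellow black green red blue / green yellow blue black red / black red yellow blue green / blue green red yellow black / red blue black green yellow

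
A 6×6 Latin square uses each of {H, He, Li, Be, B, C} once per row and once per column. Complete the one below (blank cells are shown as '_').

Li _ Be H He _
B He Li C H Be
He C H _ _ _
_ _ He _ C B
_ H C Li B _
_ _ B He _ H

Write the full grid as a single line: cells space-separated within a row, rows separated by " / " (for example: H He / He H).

row 1 has {H,He,Li,Be}; column 2 has {H,He,C} — only B is left for (r1,c2).
row 1 has {H,He,Li,Be,B}; column 6 has {H,Be,B} — only C is left for (r1,c6).
row 3 has {H,He,C}; column 6 has {H,Be,B,C} — only Li is left for (r3,c6).
row 4 has {He,B,C}; column 4 has {H,He,Li,C} — only Be is left for (r4,c4).
row 5 has {H,Li,B,C}; column 1 has {He,Li,B} — only Be is left for (r5,c1).
row 5 has {H,Li,Be,B,C}; column 6 has {H,Li,Be,B,C} — only He is left for (r5,c6).
row 6 has {H,He,B}; column 1 has {He,Li,Be,B} — only C is left for (r6,c1).
row 3 has {H,He,Li,C}; column 4 has {H,He,Li,Be,C} — only B is left for (r3,c4).
row 3 has {H,He,Li,B,C}; column 5 has {H,He,B,C} — only Be is left for (r3,c5).
row 4 has {He,Be,B,C}; column 1 has {He,Li,Be,B,C} — only H is left for (r4,c1).
row 4 has {H,He,Be,B,C}; column 2 has {H,He,B,C} — only Li is left for (r4,c2).
row 6 has {H,He,B,C}; column 2 has {H,He,Li,B,C} — only Be is left for (r6,c2).
row 6 has {H,He,Be,B,C}; column 5 has {H,He,Be,B,C} — only Li is left for (r6,c5).

Li B Be H He C / B He Li C H Be / He C H B Be Li / H Li He Be C B / Be H C Li B He / C Be B He Li H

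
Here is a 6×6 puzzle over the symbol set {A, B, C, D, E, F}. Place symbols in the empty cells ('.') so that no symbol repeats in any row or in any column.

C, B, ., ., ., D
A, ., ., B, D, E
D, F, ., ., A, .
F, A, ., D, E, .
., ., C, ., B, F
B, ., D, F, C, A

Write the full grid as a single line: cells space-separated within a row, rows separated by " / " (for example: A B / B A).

At row 1, column 5: row 1 has {B,C,D}; column 5 has {A,B,C,D,E}; that leaves F.
At row 2, column 2: row 2 has {A,B,D,E}; column 2 has {A,B,F}; that leaves C.
At row 2, column 3: row 2 has {A,B,C,D,E}; column 3 has {C,D}; that leaves F.
At row 4, column 3: row 4 has {A,D,E,F}; column 3 has {C,D,F}; that leaves B.
At row 4, column 6: row 4 has {A,B,D,E,F}; column 6 has {A,D,E,F}; that leaves C.
At row 5, column 1: row 5 has {B,C,F}; column 1 has {A,B,C,D,F}; that leaves E.
At row 5, column 2: row 5 has {B,C,E,F}; column 2 has {A,B,C,F}; that leaves D.
At row 5, column 4: row 5 has {B,C,D,E,F}; column 4 has {B,D,F}; that leaves A.
At row 6, column 2: row 6 has {A,B,C,D,F}; column 2 has {A,B,C,D,F}; that leaves E.
At row 1, column 4: row 1 has {B,C,D,F}; column 4 has {A,B,D,F}; that leaves E.
At row 3, column 3: row 3 has {A,D,F}; column 3 has {B,C,D,F}; that leaves E.
At row 3, column 4: row 3 has {A,D,E,F}; column 4 has {A,B,D,E,F}; that leaves C.
At row 3, column 6: row 3 has {A,C,D,E,F}; column 6 has {A,C,D,E,F}; that leaves B.
At row 1, column 3: row 1 has {B,C,D,E,F}; column 3 has {B,C,D,E,F}; that leaves A.

C B A E F D / A C F B D E / D F E C A B / F A B D E C / E D C A B F / B E D F C A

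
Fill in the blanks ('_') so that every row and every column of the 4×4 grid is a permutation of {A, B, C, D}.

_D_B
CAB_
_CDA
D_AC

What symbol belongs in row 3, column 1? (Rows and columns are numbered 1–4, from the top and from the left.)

Cell (r1,c1): row 1 has {B,D}; column 1 has {C,D} → A.
Cell (r1,c3): row 1 has {A,B,D}; column 3 has {A,B,D} → C.
Cell (r2,c4): row 2 has {A,B,C}; column 4 has {A,B,C} → D.
Cell (r3,c1): row 3 has {A,C,D}; column 1 has {A,C,D} → B.

B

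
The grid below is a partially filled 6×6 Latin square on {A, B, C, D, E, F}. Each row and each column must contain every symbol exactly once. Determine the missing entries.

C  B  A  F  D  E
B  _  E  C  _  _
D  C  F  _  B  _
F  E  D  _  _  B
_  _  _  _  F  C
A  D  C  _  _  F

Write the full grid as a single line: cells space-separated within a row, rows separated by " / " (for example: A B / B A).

C B A F D E / B F E C A D / D C F E B A / F E D A C B / E A B D F C / A D C B E F

(r2,c5) = A
(r2,c6) = D
(r3,c6) = A
(r4,c4) = A
(r4,c5) = C
(r5,c1) = E
(r5,c2) = A
(r5,c3) = B
(r5,c4) = D
(r6,c5) = E
(r2,c2) = F
(r3,c4) = E
(r6,c4) = B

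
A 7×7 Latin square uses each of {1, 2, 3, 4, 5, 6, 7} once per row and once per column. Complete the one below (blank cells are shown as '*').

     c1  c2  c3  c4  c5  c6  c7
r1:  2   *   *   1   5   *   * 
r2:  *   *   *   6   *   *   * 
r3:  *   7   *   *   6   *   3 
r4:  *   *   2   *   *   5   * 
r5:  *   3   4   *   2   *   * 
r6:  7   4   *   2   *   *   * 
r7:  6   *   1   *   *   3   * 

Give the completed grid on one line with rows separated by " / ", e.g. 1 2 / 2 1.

(r1,c2): row 1 has {1,2,5}; column 2 has {3,4,7}, so it must be 6.
(r3,c3): row 3 has {3,6,7}; column 3 has {1,2,4}, so it must be 5.
(r3,c4): row 3 has {3,5,6,7}; column 4 has {1,2,6}, so it must be 4.
(r4,c2): row 4 has {2,5}; column 2 has {3,4,6,7}, so it must be 1.
(r3,c1): row 3 has {3,4,5,6,7}; column 1 has {2,6,7}, so it must be 1.
(r3,c6): row 3 has {1,3,4,5,6,7}; column 6 has {3,5}, so it must be 2.
(r5,c1): row 5 has {2,3,4}; column 1 has {1,2,6,7}, so it must be 5.
(r5,c4): row 5 has {2,3,4,5}; column 4 has {1,2,4,6}, so it must be 7.
(r7,c4): row 7 has {1,3,6}; column 4 has {1,2,4,6,7}, so it must be 5.
(r4,c4): row 4 has {1,2,5}; column 4 has {1,2,4,5,6,7}, so it must be 3.
(r7,c2): row 7 has {1,3,5,6}; column 2 has {1,3,4,6,7}, so it must be 2.
(r2,c2): row 2 has {6}; column 2 has {1,2,3,4,6,7}, so it must be 5.
(r4,c1): row 4 has {1,2,3,5}; column 1 has {1,2,5,6,7}, so it must be 4.
(r4,c5): row 4 has {1,2,3,4,5}; column 5 has {2,5,6}, so it must be 7.
(r4,c7): row 4 has {1,2,3,4,5,7}; column 7 has {3}, so it must be 6.
(r5,c7): row 5 has {2,3,4,5,7}; column 7 has {3,6}, so it must be 1.
(r6,c7): row 6 has {2,4,7}; column 7 has {1,3,6}, so it must be 5.
(r7,c5): row 7 has {1,2,3,5,6}; column 5 has {2,5,6,7}, so it must be 4.
(r7,c7): row 7 has {1,2,3,4,5,6}; column 7 has {1,3,5,6}, so it must be 7.
(r1,c7): row 1 has {1,2,5,6}; column 7 has {1,3,5,6,7}, so it must be 4.
(r2,c1): row 2 has {5,6}; column 1 has {1,2,4,5,6,7}, so it must be 3.
(r2,c3): row 2 has {3,5,6}; column 3 has {1,2,4,5}, so it must be 7.
(r2,c5): row 2 has {3,5,6,7}; column 5 has {2,4,5,6,7}, so it must be 1.
(r2,c6): row 2 has {1,3,5,6,7}; column 6 has {2,3,5}, so it must be 4.
(r2,c7): row 2 has {1,3,4,5,6,7}; column 7 has {1,3,4,5,6,7}, so it must be 2.
(r5,c6): row 5 has {1,2,3,4,5,7}; column 6 has {2,3,4,5}, so it must be 6.
(r6,c5): row 6 has {2,4,5,7}; column 5 has {1,2,4,5,6,7}, so it must be 3.
(r6,c6): row 6 has {2,3,4,5,7}; column 6 has {2,3,4,5,6}, so it must be 1.
(r1,c3): row 1 has {1,2,4,5,6}; column 3 has {1,2,4,5,7}, so it must be 3.
(r1,c6): row 1 has {1,2,3,4,5,6}; column 6 has {1,2,3,4,5,6}, so it must be 7.
(r6,c3): row 6 has {1,2,3,4,5,7}; column 3 has {1,2,3,4,5,7}, so it must be 6.

2 6 3 1 5 7 4 / 3 5 7 6 1 4 2 / 1 7 5 4 6 2 3 / 4 1 2 3 7 5 6 / 5 3 4 7 2 6 1 / 7 4 6 2 3 1 5 / 6 2 1 5 4 3 7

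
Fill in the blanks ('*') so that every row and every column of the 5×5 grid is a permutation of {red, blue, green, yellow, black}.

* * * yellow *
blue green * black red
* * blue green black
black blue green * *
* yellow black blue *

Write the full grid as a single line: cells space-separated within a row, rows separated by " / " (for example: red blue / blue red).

(r1,c3): row 1 has {yellow}; column 3 has {blue,green,black}, so it must be red.
(r2,c3): row 2 has {red,blue,green,black}; column 3 has {red,blue,green,black}, so it must be yellow.
(r3,c2): row 3 has {blue,green,black}; column 2 has {blue,green,yellow}, so it must be red.
(r4,c4): row 4 has {blue,green,black}; column 4 has {blue,green,yellow,black}, so it must be red.
(r4,c5): row 4 has {red,blue,green,black}; column 5 has {red,black}, so it must be yellow.
(r5,c5): row 5 has {blue,yellow,black}; column 5 has {red,yellow,black}, so it must be green.
(r1,c1): row 1 has {red,yellow}; column 1 has {blue,black}, so it must be green.
(r1,c2): row 1 has {red,green,yellow}; column 2 has {red,blue,green,yellow}, so it must be black.
(r1,c5): row 1 has {red,green,yellow,black}; column 5 has {red,green,yellow,black}, so it must be blue.
(r3,c1): row 3 has {red,blue,green,black}; column 1 has {blue,green,black}, so it must be yellow.
(r5,c1): row 5 has {blue,green,yellow,black}; column 1 has {blue,green,yellow,black}, so it must be red.

green black red yellow blue / blue green yellow black red / yellow red blue green black / black blue green red yellow / red yellow black blue green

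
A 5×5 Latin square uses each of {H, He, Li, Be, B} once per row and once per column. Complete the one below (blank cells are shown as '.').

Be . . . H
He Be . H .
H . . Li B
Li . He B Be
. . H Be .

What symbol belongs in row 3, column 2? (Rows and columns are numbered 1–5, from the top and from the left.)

row 1 has {H,Be}; column 4 has {H,Li,Be,B} — only He is left for (r1,c4).
row 2 has {H,He,Be}; column 5 has {H,Be,B} — only Li is left for (r2,c5).
row 3 has {H,Li,B}; column 2 has {Be} — only He is left for (r3,c2).

He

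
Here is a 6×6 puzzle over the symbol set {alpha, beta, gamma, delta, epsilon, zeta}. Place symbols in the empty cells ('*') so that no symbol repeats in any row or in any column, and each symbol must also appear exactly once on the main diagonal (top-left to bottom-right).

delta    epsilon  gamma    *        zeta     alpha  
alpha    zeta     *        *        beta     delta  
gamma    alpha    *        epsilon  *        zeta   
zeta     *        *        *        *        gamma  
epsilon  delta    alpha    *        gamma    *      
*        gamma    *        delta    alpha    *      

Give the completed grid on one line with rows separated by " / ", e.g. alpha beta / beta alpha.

(r1,c4) = beta
(r2,c3) = epsilon
(r2,c4) = gamma
(r3,c3) = beta
(r3,c5) = delta
(r4,c2) = beta
(r4,c3) = delta
(r4,c4) = alpha
(r4,c5) = epsilon
(r5,c4) = zeta
(r5,c6) = beta
(r6,c1) = beta
(r6,c3) = zeta
(r6,c6) = epsilon

delta epsilon gamma beta zeta alpha / alpha zeta epsilon gamma beta delta / gamma alpha beta epsilon delta zeta / zeta beta delta alpha epsilon gamma / epsilon delta alpha zeta gamma beta / beta gamma zeta delta alpha epsilon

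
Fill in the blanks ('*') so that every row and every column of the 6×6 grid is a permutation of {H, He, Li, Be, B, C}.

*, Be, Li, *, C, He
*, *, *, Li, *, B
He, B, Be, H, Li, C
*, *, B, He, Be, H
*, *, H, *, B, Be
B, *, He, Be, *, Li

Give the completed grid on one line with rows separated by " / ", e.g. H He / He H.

H Be Li B C He / Be H C Li He B / He B Be H Li C / C Li B He Be H / Li He H C B Be / B C He Be H Li

At row 1, column 1: row 1 has {He,Li,Be,C}; column 1 has {He,B}; that leaves H.
At row 1, column 4: row 1 has {H,He,Li,Be,C}; column 4 has {H,He,Li,Be}; that leaves B.
At row 2, column 3: row 2 has {Li,B}; column 3 has {H,He,Li,Be,B}; that leaves C.
At row 5, column 4: row 5 has {H,Be,B}; column 4 has {H,He,Li,Be,B}; that leaves C.
At row 6, column 5: row 6 has {He,Li,Be,B}; column 5 has {Li,Be,B,C}; that leaves H.
At row 2, column 1: row 2 has {Li,B,C}; column 1 has {H,He,B}; that leaves Be.
At row 2, column 5: row 2 has {Li,Be,B,C}; column 5 has {H,Li,Be,B,C}; that leaves He.
At row 5, column 1: row 5 has {H,Be,B,C}; column 1 has {H,He,Be,B}; that leaves Li.
At row 5, column 2: row 5 has {H,Li,Be,B,C}; column 2 has {Be,B}; that leaves He.
At row 6, column 2: row 6 has {H,He,Li,Be,B}; column 2 has {He,Be,B}; that leaves C.
At row 2, column 2: row 2 has {He,Li,Be,B,C}; column 2 has {He,Be,B,C}; that leaves H.
At row 4, column 1: row 4 has {H,He,Be,B}; column 1 has {H,He,Li,Be,B}; that leaves C.
At row 4, column 2: row 4 has {H,He,Be,B,C}; column 2 has {H,He,Be,B,C}; that leaves Li.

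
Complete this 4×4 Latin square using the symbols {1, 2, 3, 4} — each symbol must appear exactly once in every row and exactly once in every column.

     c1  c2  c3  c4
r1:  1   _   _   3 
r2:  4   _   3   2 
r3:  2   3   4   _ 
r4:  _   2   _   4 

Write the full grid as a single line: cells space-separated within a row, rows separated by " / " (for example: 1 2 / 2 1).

(r1,c2) = 4
(r1,c3) = 2
(r2,c2) = 1
(r3,c4) = 1
(r4,c1) = 3
(r4,c3) = 1

1 4 2 3 / 4 1 3 2 / 2 3 4 1 / 3 2 1 4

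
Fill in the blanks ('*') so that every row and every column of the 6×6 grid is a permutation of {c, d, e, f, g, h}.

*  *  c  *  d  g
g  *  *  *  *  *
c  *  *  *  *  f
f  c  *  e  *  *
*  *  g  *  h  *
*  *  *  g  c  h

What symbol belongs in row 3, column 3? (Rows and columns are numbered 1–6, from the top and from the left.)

(r4,c5) = g
(r4,c6) = d
(r3,c5) = e
(r4,c3) = h
(r2,c5) = f
(r3,c3) = d

d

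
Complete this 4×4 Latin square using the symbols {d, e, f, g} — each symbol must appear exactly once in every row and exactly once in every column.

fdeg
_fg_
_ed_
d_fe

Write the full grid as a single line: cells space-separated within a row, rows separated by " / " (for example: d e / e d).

(r2,c1) = e
(r2,c4) = d
(r3,c1) = g
(r3,c4) = f
(r4,c2) = g

f d e g / e f g d / g e d f / d g f e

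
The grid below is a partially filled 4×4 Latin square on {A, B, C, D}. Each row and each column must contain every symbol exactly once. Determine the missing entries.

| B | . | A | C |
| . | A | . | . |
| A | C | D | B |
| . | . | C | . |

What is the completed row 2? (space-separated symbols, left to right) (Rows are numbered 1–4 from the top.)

At row 1, column 2: row 1 has {A,B,C}; column 2 has {A,C}; that leaves D.
At row 2, column 3: row 2 has {A}; column 3 has {A,C,D}; that leaves B.
At row 2, column 4: row 2 has {A,B}; column 4 has {B,C}; that leaves D.
At row 4, column 1: row 4 has {C}; column 1 has {A,B}; that leaves D.
At row 4, column 2: row 4 has {C,D}; column 2 has {A,C,D}; that leaves B.
At row 4, column 4: row 4 has {B,C,D}; column 4 has {B,C,D}; that leaves A.
At row 2, column 1: row 2 has {A,B,D}; column 1 has {A,B,D}; that leaves C.

C A B D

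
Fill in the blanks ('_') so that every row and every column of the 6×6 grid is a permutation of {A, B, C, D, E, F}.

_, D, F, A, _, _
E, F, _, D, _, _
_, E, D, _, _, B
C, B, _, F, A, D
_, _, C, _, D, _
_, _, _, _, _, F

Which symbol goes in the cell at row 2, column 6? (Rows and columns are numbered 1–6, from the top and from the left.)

A

(r1,c1) = B
(r3,c4) = C
(r3,c5) = F
(r4,c3) = E
(r5,c2) = A
(r5,c6) = E
(r6,c2) = C
(r1,c6) = C
(r2,c6) = A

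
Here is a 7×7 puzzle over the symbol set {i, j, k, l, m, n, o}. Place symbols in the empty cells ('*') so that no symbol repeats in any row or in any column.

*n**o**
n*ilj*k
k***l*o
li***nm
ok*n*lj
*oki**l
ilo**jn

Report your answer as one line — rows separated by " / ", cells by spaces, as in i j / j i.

(r1,c7): row 1 has {n,o}; column 7 has {j,k,l,m,n,o}, so it must be i.
(r2,c2): row 2 has {i,j,k,l,n}; column 2 has {i,k,l,n,o}, so it must be m.
(r2,c6): row 2 has {i,j,k,l,m,n}; column 6 has {j,l,n}, so it must be o.
(r3,c2): row 3 has {k,l,o}; column 2 has {i,k,l,m,n,o}, so it must be j.
(r3,c4): row 3 has {j,k,l,o}; column 4 has {i,l,n}, so it must be m.
(r3,c6): row 3 has {j,k,l,m,o}; column 6 has {j,l,n,o}, so it must be i.
(r4,c3): row 4 has {i,l,m,n}; column 3 has {i,k,o}, so it must be j.
(r4,c5): row 4 has {i,j,l,m,n}; column 5 has {j,l,o}, so it must be k.
(r5,c3): row 5 has {j,k,l,n,o}; column 3 has {i,j,k,o}, so it must be m.
(r5,c5): row 5 has {j,k,l,m,n,o}; column 5 has {j,k,l,o}, so it must be i.
(r6,c6): row 6 has {i,k,l,o}; column 6 has {i,j,l,n,o}, so it must be m.
(r7,c4): row 7 has {i,j,l,n,o}; column 4 has {i,l,m,n}, so it must be k.
(r7,c5): row 7 has {i,j,k,l,n,o}; column 5 has {i,j,k,l,o}, so it must be m.
(r1,c3): row 1 has {i,n,o}; column 3 has {i,j,k,m,o}, so it must be l.
(r1,c4): row 1 has {i,l,n,o}; column 4 has {i,k,l,m,n}, so it must be j.
(r1,c6): row 1 has {i,j,l,n,o}; column 6 has {i,j,l,m,n,o}, so it must be k.
(r3,c3): row 3 has {i,j,k,l,m,o}; column 3 has {i,j,k,l,m,o}, so it must be n.
(r4,c4): row 4 has {i,j,k,l,m,n}; column 4 has {i,j,k,l,m,n}, so it must be o.
(r6,c1): row 6 has {i,k,l,m,o}; column 1 has {i,k,l,n,o}, so it must be j.
(r6,c5): row 6 has {i,j,k,l,m,o}; column 5 has {i,j,k,l,m,o}, so it must be n.
(r1,c1): row 1 has {i,j,k,l,n,o}; column 1 has {i,j,k,l,n,o}, so it must be m.

m n l j o k i / n m i l j o k / k j n m l i o / l i j o k n m / o k m n i l j / j o k i n m l / i l o k m j n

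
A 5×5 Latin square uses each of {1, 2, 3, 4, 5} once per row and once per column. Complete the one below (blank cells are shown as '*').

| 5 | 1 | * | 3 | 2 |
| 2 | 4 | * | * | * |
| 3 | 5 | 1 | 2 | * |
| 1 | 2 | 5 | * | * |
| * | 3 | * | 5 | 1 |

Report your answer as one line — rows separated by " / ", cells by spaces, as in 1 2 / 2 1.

row 1 has {1,2,3,5}; column 3 has {1,5} — only 4 is left for (r1,c3).
row 2 has {2,4}; column 3 has {1,4,5} — only 3 is left for (r2,c3).
row 2 has {2,3,4}; column 4 has {2,3,5} — only 1 is left for (r2,c4).
row 2 has {1,2,3,4}; column 5 has {1,2} — only 5 is left for (r2,c5).
row 3 has {1,2,3,5}; column 5 has {1,2,5} — only 4 is left for (r3,c5).
row 4 has {1,2,5}; column 4 has {1,2,3,5} — only 4 is left for (r4,c4).
row 4 has {1,2,4,5}; column 5 has {1,2,4,5} — only 3 is left for (r4,c5).
row 5 has {1,3,5}; column 1 has {1,2,3,5} — only 4 is left for (r5,c1).
row 5 has {1,3,4,5}; column 3 has {1,3,4,5} — only 2 is left for (r5,c3).

5 1 4 3 2 / 2 4 3 1 5 / 3 5 1 2 4 / 1 2 5 4 3 / 4 3 2 5 1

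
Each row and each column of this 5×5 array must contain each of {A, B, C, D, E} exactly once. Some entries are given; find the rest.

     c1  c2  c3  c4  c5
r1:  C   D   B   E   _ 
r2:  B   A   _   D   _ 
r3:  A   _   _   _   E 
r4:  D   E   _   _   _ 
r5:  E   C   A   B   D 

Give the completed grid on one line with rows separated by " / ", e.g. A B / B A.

(r1,c5) = A
(r2,c5) = C
(r3,c2) = B
(r3,c4) = C
(r4,c3) = C
(r4,c4) = A
(r4,c5) = B
(r2,c3) = E
(r3,c3) = D

C D B E A / B A E D C / A B D C E / D E C A B / E C A B D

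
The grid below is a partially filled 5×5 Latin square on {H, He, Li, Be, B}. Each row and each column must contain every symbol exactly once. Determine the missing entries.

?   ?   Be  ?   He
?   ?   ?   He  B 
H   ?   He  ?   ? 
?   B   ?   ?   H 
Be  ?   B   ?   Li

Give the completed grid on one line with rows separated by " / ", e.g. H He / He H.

B H Be Li He / Li Be H He B / H Li He B Be / He B Li Be H / Be He B H Li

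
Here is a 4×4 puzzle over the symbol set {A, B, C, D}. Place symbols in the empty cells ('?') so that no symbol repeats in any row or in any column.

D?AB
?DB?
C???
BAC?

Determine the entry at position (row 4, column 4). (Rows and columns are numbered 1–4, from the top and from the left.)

(r1,c2) = C
(r2,c1) = A
(r2,c4) = C
(r3,c2) = B
(r3,c3) = D
(r3,c4) = A
(r4,c4) = D

D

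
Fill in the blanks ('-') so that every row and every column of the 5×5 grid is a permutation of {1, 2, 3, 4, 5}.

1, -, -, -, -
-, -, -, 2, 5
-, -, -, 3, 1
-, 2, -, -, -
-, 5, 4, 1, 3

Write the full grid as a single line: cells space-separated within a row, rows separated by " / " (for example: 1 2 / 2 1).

1 3 5 4 2 / 4 1 3 2 5 / 5 4 2 3 1 / 3 2 1 5 4 / 2 5 4 1 3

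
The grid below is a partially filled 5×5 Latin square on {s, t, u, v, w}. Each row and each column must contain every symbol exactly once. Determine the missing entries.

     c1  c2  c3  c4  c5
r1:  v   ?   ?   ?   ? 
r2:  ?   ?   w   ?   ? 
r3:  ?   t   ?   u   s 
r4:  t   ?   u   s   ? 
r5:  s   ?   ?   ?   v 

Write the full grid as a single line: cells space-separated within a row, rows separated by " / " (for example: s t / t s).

v w s t u / u s w v t / w t v u s / t v u s w / s u t w v

(r2,c1) = u
(r2,c5) = t
(r3,c1) = w
(r3,c3) = v
(r4,c5) = w
(r5,c3) = t
(r5,c4) = w
(r1,c3) = s
(r1,c4) = t
(r1,c5) = u
(r2,c4) = v
(r4,c2) = v
(r5,c2) = u
(r1,c2) = w
(r2,c2) = s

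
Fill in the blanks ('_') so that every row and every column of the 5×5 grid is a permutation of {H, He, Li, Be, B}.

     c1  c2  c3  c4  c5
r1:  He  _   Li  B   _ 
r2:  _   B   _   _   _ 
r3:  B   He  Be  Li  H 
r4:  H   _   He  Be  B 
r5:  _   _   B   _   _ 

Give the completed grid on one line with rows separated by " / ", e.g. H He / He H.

He H Li B Be / Be B H He Li / B He Be Li H / H Li He Be B / Li Be B H He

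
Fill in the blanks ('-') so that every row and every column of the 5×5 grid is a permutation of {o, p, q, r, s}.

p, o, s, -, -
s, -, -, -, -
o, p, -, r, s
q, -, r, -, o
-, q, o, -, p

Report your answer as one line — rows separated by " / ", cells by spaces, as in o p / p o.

p o s q r / s r p o q / o p q r s / q s r p o / r q o s p

Cell (r1,c4): row 1 has {o,p,s}; column 4 has {r} → q.
Cell (r1,c5): row 1 has {o,p,q,s}; column 5 has {o,p,s} → r.
Cell (r2,c2): row 2 has {s}; column 2 has {o,p,q} → r.
Cell (r2,c5): row 2 has {r,s}; column 5 has {o,p,r,s} → q.
Cell (r3,c3): row 3 has {o,p,r,s}; column 3 has {o,r,s} → q.
Cell (r4,c2): row 4 has {o,q,r}; column 2 has {o,p,q,r} → s.
Cell (r4,c4): row 4 has {o,q,r,s}; column 4 has {q,r} → p.
Cell (r5,c1): row 5 has {o,p,q}; column 1 has {o,p,q,s} → r.
Cell (r5,c4): row 5 has {o,p,q,r}; column 4 has {p,q,r} → s.
Cell (r2,c3): row 2 has {q,r,s}; column 3 has {o,q,r,s} → p.
Cell (r2,c4): row 2 has {p,q,r,s}; column 4 has {p,q,r,s} → o.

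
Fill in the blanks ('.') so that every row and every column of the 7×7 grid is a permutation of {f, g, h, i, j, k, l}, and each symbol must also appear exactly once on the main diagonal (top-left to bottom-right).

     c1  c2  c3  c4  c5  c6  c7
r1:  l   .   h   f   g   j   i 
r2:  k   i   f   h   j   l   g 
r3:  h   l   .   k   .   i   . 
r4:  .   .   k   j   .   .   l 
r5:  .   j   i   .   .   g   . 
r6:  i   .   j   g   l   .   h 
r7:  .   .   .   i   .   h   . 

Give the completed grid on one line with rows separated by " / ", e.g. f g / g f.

row 1 has {f,g,h,i,j,l}; column 2 has {i,j,l} — only k is left for (r1,c2).
row 3 has {h,i,k,l}; column 3 has {f,h,i,j,k}; the diagonal has {i,j,l} — only g is left for (r3,c3).
row 3 has {g,h,i,k,l}; column 5 has {g,j,l} — only f is left for (r3,c5).
row 3 has {f,g,h,i,k,l}; column 7 has {g,h,i,l} — only j is left for (r3,c7).
row 4 has {j,k,l}; column 6 has {g,h,i,j,l} — only f is left for (r4,c6).
row 5 has {g,i,j}; column 1 has {h,i,k,l} — only f is left for (r5,c1).
row 5 has {f,g,i,j}; column 4 has {f,g,h,i,j,k} — only l is left for (r5,c4).
row 5 has {f,g,i,j,l}; column 7 has {g,h,i,j,l} — only k is left for (r5,c7).
row 6 has {g,h,i,j,l}; column 2 has {i,j,k,l} — only f is left for (r6,c2).
row 6 has {f,g,h,i,j,l}; column 6 has {f,g,h,i,j,l}; the diagonal has {g,i,j,l} — only k is left for (r6,c6).
row 7 has {h,i}; column 2 has {f,i,j,k,l} — only g is left for (r7,c2).
row 7 has {g,h,i}; column 3 has {f,g,h,i,j,k} — only l is left for (r7,c3).
row 7 has {g,h,i,l}; column 5 has {f,g,j,l} — only k is left for (r7,c5).
row 7 has {g,h,i,k,l}; column 7 has {g,h,i,j,k,l}; the diagonal has {g,i,j,k,l} — only f is left for (r7,c7).
row 4 has {f,j,k,l}; column 1 has {f,h,i,k,l} — only g is left for (r4,c1).
row 4 has {f,g,j,k,l}; column 2 has {f,g,i,j,k,l} — only h is left for (r4,c2).
row 4 has {f,g,h,j,k,l}; column 5 has {f,g,j,k,l} — only i is left for (r4,c5).
row 5 has {f,g,i,j,k,l}; column 5 has {f,g,i,j,k,l}; the diagonal has {f,g,i,j,k,l} — only h is left for (r5,c5).
row 7 has {f,g,h,i,k,l}; column 1 has {f,g,h,i,k,l} — only j is left for (r7,c1).

l k h f g j i / k i f h j l g / h l g k f i j / g h k j i f l / f j i l h g k / i f j g l k h / j g l i k h f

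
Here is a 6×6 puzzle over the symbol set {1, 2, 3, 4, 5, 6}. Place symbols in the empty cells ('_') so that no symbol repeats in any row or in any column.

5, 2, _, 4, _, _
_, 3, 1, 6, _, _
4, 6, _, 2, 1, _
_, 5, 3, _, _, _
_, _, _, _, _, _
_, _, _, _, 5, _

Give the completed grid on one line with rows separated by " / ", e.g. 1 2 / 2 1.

Cell (r1,c3): row 1 has {2,4,5}; column 3 has {1,3} → 6.
Cell (r1,c5): row 1 has {2,4,5,6}; column 5 has {1,5} → 3.
Cell (r1,c6): row 1 has {2,3,4,5,6}; column 6 is empty so far → 1.
Cell (r2,c1): row 2 has {1,3,6}; column 1 has {4,5} → 2.
Cell (r2,c5): row 2 has {1,2,3,6}; column 5 has {1,3,5} → 4.
Cell (r2,c6): row 2 has {1,2,3,4,6}; column 6 has {1} → 5.
Cell (r3,c3): row 3 has {1,2,4,6}; column 3 has {1,3,6} → 5.
Cell (r3,c6): row 3 has {1,2,4,5,6}; column 6 has {1,5} → 3.
Cell (r4,c4): row 4 has {3,5}; column 4 has {2,4,6} → 1.
Cell (r6,c4): row 6 has {5}; column 4 has {1,2,4,6} → 3.
Cell (r4,c1): row 4 has {1,3,5}; column 1 has {2,4,5} → 6.
Cell (r4,c5): row 4 has {1,3,5,6}; column 5 has {1,3,4,5} → 2.
Cell (r4,c6): row 4 has {1,2,3,5,6}; column 6 has {1,3,5} → 4.
Cell (r5,c4): row 5 is empty so far; column 4 has {1,2,3,4,6} → 5.
Cell (r5,c5): row 5 has {5}; column 5 has {1,2,3,4,5} → 6.
Cell (r5,c6): row 5 has {5,6}; column 6 has {1,3,4,5} → 2.
Cell (r6,c1): row 6 has {3,5}; column 1 has {2,4,5,6} → 1.
Cell (r6,c2): row 6 has {1,3,5}; column 2 has {2,3,5,6} → 4.
Cell (r6,c3): row 6 has {1,3,4,5}; column 3 has {1,3,5,6} → 2.
Cell (r6,c6): row 6 has {1,2,3,4,5}; column 6 has {1,2,3,4,5} → 6.
Cell (r5,c1): row 5 has {2,5,6}; column 1 has {1,2,4,5,6} → 3.
Cell (r5,c2): row 5 has {2,3,5,6}; column 2 has {2,3,4,5,6} → 1.
Cell (r5,c3): row 5 has {1,2,3,5,6}; column 3 has {1,2,3,5,6} → 4.

5 2 6 4 3 1 / 2 3 1 6 4 5 / 4 6 5 2 1 3 / 6 5 3 1 2 4 / 3 1 4 5 6 2 / 1 4 2 3 5 6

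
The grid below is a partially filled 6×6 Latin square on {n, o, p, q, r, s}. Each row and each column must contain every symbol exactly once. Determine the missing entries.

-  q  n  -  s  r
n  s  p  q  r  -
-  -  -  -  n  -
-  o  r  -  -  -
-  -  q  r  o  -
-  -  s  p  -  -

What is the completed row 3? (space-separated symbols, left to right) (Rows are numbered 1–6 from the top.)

r p o s n q

(r1,c4) = o
(r2,c6) = o
(r3,c3) = o
(r3,c4) = s
(r4,c4) = n
(r6,c5) = q
(r6,c6) = n
(r1,c1) = p
(r4,c5) = p
(r5,c1) = s
(r5,c6) = p
(r6,c2) = r
(r3,c2) = p
(r3,c6) = q
(r4,c1) = q
(r4,c6) = s
(r5,c2) = n
(r6,c1) = o
(r3,c1) = r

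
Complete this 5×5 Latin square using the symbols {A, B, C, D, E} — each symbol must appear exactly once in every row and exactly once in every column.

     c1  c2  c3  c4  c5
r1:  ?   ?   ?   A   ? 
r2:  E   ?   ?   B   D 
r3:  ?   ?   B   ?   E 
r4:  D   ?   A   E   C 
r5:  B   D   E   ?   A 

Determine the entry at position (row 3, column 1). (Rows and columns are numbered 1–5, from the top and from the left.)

A

Cell (r1,c1): row 1 has {A}; column 1 has {B,D,E} → C.
Cell (r1,c3): row 1 has {A,C}; column 3 has {A,B,E} → D.
Cell (r1,c5): row 1 has {A,C,D}; column 5 has {A,C,D,E} → B.
Cell (r2,c3): row 2 has {B,D,E}; column 3 has {A,B,D,E} → C.
Cell (r3,c1): row 3 has {B,E}; column 1 has {B,C,D,E} → A.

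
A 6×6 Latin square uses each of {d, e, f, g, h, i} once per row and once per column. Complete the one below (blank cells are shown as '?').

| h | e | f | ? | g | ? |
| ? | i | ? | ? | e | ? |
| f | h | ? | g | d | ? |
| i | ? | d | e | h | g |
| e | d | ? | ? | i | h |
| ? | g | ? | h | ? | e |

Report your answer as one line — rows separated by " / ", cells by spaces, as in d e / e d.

row 3 has {d,f,g,h}; column 6 has {e,g,h} — only i is left for (r3,c6).
row 4 has {d,e,g,h,i}; column 2 has {d,e,g,h,i} — only f is left for (r4,c2).
row 5 has {d,e,h,i}; column 3 has {d,f} — only g is left for (r5,c3).
row 5 has {d,e,g,h,i}; column 4 has {e,g,h} — only f is left for (r5,c4).
row 6 has {e,g,h}; column 1 has {e,f,h,i} — only d is left for (r6,c1).
row 6 has {d,e,g,h}; column 3 has {d,f,g} — only i is left for (r6,c3).
row 6 has {d,e,g,h,i}; column 5 has {d,e,g,h,i} — only f is left for (r6,c5).
row 1 has {e,f,g,h}; column 6 has {e,g,h,i} — only d is left for (r1,c6).
row 2 has {e,i}; column 1 has {d,e,f,h,i} — only g is left for (r2,c1).
row 2 has {e,g,i}; column 3 has {d,f,g,i} — only h is left for (r2,c3).
row 2 has {e,g,h,i}; column 4 has {e,f,g,h} — only d is left for (r2,c4).
row 2 has {d,e,g,h,i}; column 6 has {d,e,g,h,i} — only f is left for (r2,c6).
row 3 has {d,f,g,h,i}; column 3 has {d,f,g,h,i} — only e is left for (r3,c3).
row 1 has {d,e,f,g,h}; column 4 has {d,e,f,g,h} — only i is left for (r1,c4).

h e f i g d / g i h d e f / f h e g d i / i f d e h g / e d g f i h / d g i h f e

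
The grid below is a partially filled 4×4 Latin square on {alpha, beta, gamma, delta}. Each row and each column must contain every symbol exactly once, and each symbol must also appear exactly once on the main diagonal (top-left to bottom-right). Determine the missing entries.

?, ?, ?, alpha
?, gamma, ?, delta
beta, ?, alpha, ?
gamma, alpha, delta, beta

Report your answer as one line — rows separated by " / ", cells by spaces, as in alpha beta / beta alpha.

delta beta gamma alpha / alpha gamma beta delta / beta delta alpha gamma / gamma alpha delta beta

row 1 has {alpha}; column 1 has {beta,gamma}; the diagonal has {alpha,beta,gamma} — only delta is left for (r1,c1).
row 1 has {alpha,delta}; column 2 has {alpha,gamma} — only beta is left for (r1,c2).
row 1 has {alpha,beta,delta}; column 3 has {alpha,delta} — only gamma is left for (r1,c3).
row 2 has {gamma,delta}; column 1 has {beta,gamma,delta} — only alpha is left for (r2,c1).
row 2 has {alpha,gamma,delta}; column 3 has {alpha,gamma,delta} — only beta is left for (r2,c3).
row 3 has {alpha,beta}; column 2 has {alpha,beta,gamma} — only delta is left for (r3,c2).
row 3 has {alpha,beta,delta}; column 4 has {alpha,beta,delta} — only gamma is left for (r3,c4).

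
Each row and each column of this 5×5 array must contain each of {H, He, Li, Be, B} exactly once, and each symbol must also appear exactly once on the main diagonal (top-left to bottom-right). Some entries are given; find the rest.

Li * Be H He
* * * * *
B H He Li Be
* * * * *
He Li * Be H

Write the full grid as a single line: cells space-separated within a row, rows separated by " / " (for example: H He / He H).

Li B Be H He / H Be Li He B / B H He Li Be / Be He H B Li / He Li B Be H

(r1,c2) = B
(r2,c2) = Be
(r4,c2) = He
(r4,c4) = B
(r4,c5) = Li
(r5,c3) = B
(r2,c1) = H
(r2,c3) = Li
(r2,c4) = He
(r2,c5) = B
(r4,c1) = Be
(r4,c3) = H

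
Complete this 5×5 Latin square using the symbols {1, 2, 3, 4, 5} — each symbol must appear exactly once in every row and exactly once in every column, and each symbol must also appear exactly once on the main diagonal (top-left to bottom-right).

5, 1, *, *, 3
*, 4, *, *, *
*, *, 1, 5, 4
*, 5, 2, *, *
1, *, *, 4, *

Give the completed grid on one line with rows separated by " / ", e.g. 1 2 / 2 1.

5 1 4 2 3 / 2 4 3 1 5 / 3 2 1 5 4 / 4 5 2 3 1 / 1 3 5 4 2

(r1,c3) = 4
(r1,c4) = 2
(r4,c4) = 3
(r4,c5) = 1
(r5,c5) = 2
(r2,c4) = 1
(r2,c5) = 5
(r4,c1) = 4
(r5,c2) = 3
(r5,c3) = 5
(r2,c3) = 3
(r3,c2) = 2
(r2,c1) = 2
(r3,c1) = 3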